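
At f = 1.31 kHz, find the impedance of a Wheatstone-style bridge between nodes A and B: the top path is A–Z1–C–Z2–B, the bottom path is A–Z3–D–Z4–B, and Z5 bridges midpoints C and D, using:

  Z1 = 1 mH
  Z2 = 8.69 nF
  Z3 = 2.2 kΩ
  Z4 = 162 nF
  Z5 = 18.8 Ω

Step 1 — Angular frequency: ω = 2π·f = 2π·1310 = 8231 rad/s.
Step 2 — Component impedances:
  Z1: Z = jωL = j·8231·0.001 = 0 + j8.231 Ω
  Z2: Z = 1/(jωC) = -j/(ω·C) = 0 - j1.398e+04 Ω
  Z3: Z = R = 2200 Ω
  Z4: Z = 1/(jωC) = -j/(ω·C) = 0 - j750 Ω
  Z5: Z = R = 18.8 Ω
Step 3 — Bridge requires nodal analysis (the Z5 bridge couples midpoints C and D, so the two paths cannot be reduced to a simple series/parallel combination). Setting node B to ground and injecting 1 A at node A, the 3-node admittance system at A, C, D solves to V_A = Z_AB = 16.82 - j703.7 Ω = 703.9∠-88.6° Ω.

Z = 16.82 - j703.7 Ω = 703.9∠-88.6° Ω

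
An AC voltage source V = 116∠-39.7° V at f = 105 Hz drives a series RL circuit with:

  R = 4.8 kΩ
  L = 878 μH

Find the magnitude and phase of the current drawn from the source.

Step 1 — Angular frequency: ω = 2π·f = 2π·105 = 659.7 rad/s.
Step 2 — Component impedances:
  R: Z = R = 4800 Ω
  L: Z = jωL = j·659.7·0.000878 = 0 + j0.5792 Ω
Step 3 — Series combination: Z_total = R + L = 4800 + j0.5792 Ω = 4800∠0.0° Ω.
Step 4 — Source phasor: V = 116∠-39.7° V = 89.25 - j74.1 V.
Step 5 — Ohm's law: I = V / Z_total = (89.25 - j74.1) / (4800 + j0.5792) = 0.01859 - j0.01544 A.
Step 6 — Convert to polar: |I| = 0.02417 A, ∠I = -39.7°.

I = 0.02417∠-39.7° A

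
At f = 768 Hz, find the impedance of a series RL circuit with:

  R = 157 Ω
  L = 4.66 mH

Step 1 — Angular frequency: ω = 2π·f = 2π·768 = 4825 rad/s.
Step 2 — Component impedances:
  R: Z = R = 157 Ω
  L: Z = jωL = j·4825·0.00466 = 0 + j22.49 Ω
Step 3 — Series combination: Z_total = R + L = 157 + j22.49 Ω = 158.6∠8.2° Ω.

Z = 157 + j22.49 Ω = 158.6∠8.2° Ω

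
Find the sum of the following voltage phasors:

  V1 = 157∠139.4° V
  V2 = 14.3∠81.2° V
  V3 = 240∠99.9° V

Step 1 — Convert each phasor to rectangular form:
  V1 = 157·(cos(139.4°) + j·sin(139.4°)) = -119.2 + j102.2 V
  V2 = 14.3·(cos(81.2°) + j·sin(81.2°)) = 2.188 + j14.13 V
  V3 = 240·(cos(99.9°) + j·sin(99.9°)) = -41.26 + j236.4 V
Step 2 — Sum components: V_total = -158.3 + j352.7 V.
Step 3 — Convert to polar: |V_total| = 386.6 V, ∠V_total = 114.2°.

V_total = 386.6∠114.2° V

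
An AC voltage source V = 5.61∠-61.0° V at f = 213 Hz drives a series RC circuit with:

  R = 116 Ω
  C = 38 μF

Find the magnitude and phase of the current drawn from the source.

Step 1 — Angular frequency: ω = 2π·f = 2π·213 = 1338 rad/s.
Step 2 — Component impedances:
  R: Z = R = 116 Ω
  C: Z = 1/(jωC) = -j/(ω·C) = 0 - j19.66 Ω
Step 3 — Series combination: Z_total = R + C = 116 - j19.66 Ω = 117.7∠-9.6° Ω.
Step 4 — Source phasor: V = 5.61∠-61.0° V = 2.72 - j4.907 V.
Step 5 — Ohm's law: I = V / Z_total = (2.72 - j4.907) / (116 - j19.66) = 0.02976 - j0.03725 A.
Step 6 — Convert to polar: |I| = 0.04768 A, ∠I = -51.4°.

I = 0.04768∠-51.4° A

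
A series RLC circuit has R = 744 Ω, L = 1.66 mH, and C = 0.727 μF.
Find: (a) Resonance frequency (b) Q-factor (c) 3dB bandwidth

Step 1 — Resonance: ω₀ = 1/√(LC) = 1/√(0.00166·7.27e-07) = 2.879e+04 rad/s.
Step 2 — f₀ = ω₀/(2π) = 4581 Hz.
Step 3 — Series Q: Q = ω₀L/R = 2.879e+04·0.00166/744 = 0.06423.
Step 4 — Bandwidth: Δω = ω₀/Q = 4.482e+05 rad/s; BW = Δω/(2π) = 7.133e+04 Hz.

(a) f₀ = 4581 Hz  (b) Q = 0.06423  (c) BW = 7.133e+04 Hz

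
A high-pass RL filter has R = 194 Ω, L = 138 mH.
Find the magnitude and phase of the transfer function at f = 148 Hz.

Step 1 — Angular frequency: ω = 2π·148 = 929.9 rad/s.
Step 2 — Transfer function: H(jω) = jωL/(R + jωL).
Step 3 — Numerator jωL = j·128.3; denominator R + jωL = 194 + j128.3.
Step 4 — H = 0.3044 + j0.4601.
Step 5 — Magnitude: |H| = 0.5517 (-5.2 dB); phase: φ = 56.5°.

|H| = 0.5517 (-5.2 dB), φ = 56.5°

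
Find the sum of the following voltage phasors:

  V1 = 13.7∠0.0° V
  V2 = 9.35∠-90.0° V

Step 1 — Convert each phasor to rectangular form:
  V1 = 13.7·(cos(0.0°) + j·sin(0.0°)) = 13.7 V
  V2 = 9.35·(cos(-90.0°) + j·sin(-90.0°)) = 0 - j9.35 V
Step 2 — Sum components: V_total = 13.7 - j9.35 V.
Step 3 — Convert to polar: |V_total| = 16.59 V, ∠V_total = -34.3°.

V_total = 16.59∠-34.3° V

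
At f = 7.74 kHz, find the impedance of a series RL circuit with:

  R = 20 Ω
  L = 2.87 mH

Step 1 — Angular frequency: ω = 2π·f = 2π·7740 = 4.863e+04 rad/s.
Step 2 — Component impedances:
  R: Z = R = 20 Ω
  L: Z = jωL = j·4.863e+04·0.00287 = 0 + j139.6 Ω
Step 3 — Series combination: Z_total = R + L = 20 + j139.6 Ω = 141∠81.8° Ω.

Z = 20 + j139.6 Ω = 141∠81.8° Ω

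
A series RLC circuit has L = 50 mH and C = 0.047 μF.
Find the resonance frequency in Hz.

Step 1 — Resonance condition Im(Z)=0 gives ω₀ = 1/√(LC).
Step 2 — ω₀ = 1/√(0.05·4.7e-08) = 2.063e+04 rad/s.
Step 3 — f₀ = ω₀/(2π) = 3283 Hz.

f₀ = 3283 Hz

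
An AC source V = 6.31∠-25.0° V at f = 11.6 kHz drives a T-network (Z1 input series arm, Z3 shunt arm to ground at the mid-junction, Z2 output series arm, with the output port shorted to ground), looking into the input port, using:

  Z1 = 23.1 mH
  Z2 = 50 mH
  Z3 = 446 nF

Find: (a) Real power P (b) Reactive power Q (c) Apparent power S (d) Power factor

Step 1 — Angular frequency: ω = 2π·f = 2π·1.16e+04 = 7.288e+04 rad/s.
Step 2 — Component impedances:
  Z1: Z = jωL = j·7.288e+04·0.0231 = 0 + j1684 Ω
  Z2: Z = jωL = j·7.288e+04·0.05 = 0 + j3644 Ω
  Z3: Z = 1/(jωC) = -j/(ω·C) = 0 - j30.76 Ω
Step 3 — With the output port shorted to ground, the output series arm Z2 runs from the junction to ground; the shunt arm Z3 also runs from the junction to ground. They appear in parallel: Z3 || Z2 = 0 - j31.02 Ω.
Step 4 — Series with input arm Z1: Z_in = Z1 + (Z3 || Z2) = 0 + j1653 Ω = 1653∠90.0° Ω.
Step 5 — Source phasor: V = 6.31∠-25.0° V = 5.719 - j2.667 V.
Step 6 — Current: I = V / Z = -0.001614 - j0.00346 A = 0.003818∠-115.0° A.
Step 7 — Complex power: S = V·I* = 0 + j0.02409 VA.
Step 8 — Real power: P = Re(S) = 0 W.
Step 9 — Reactive power: Q = Im(S) = 0.02409 VAR.
Step 10 — Apparent power: |S| = 0.02409 VA.
Step 11 — Power factor: PF = P/|S| = 0 (lagging).

(a) P = 0 W  (b) Q = 0.02409 VAR  (c) S = 0.02409 VA  (d) PF = 0 (lagging)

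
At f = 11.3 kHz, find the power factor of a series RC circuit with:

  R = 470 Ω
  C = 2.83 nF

Step 1 — Angular frequency: ω = 2π·f = 2π·1.13e+04 = 7.1e+04 rad/s.
Step 2 — Component impedances:
  R: Z = R = 470 Ω
  C: Z = 1/(jωC) = -j/(ω·C) = 0 - j4977 Ω
Step 3 — Series combination: Z_total = R + C = 470 - j4977 Ω = 4999∠-84.6° Ω.
Step 4 — Power factor: PF = cos(φ) = Re(Z)/|Z| = 470/4999 = 0.09402.
Step 5 — Type: Im(Z) = -4977 ⇒ leading (phase φ = -84.6°).

PF = 0.09402 (leading, φ = -84.6°)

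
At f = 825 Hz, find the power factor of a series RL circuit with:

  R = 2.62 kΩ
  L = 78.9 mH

Step 1 — Angular frequency: ω = 2π·f = 2π·825 = 5184 rad/s.
Step 2 — Component impedances:
  R: Z = R = 2620 Ω
  L: Z = jωL = j·5184·0.0789 = 0 + j409 Ω
Step 3 — Series combination: Z_total = R + L = 2620 + j409 Ω = 2652∠8.9° Ω.
Step 4 — Power factor: PF = cos(φ) = Re(Z)/|Z| = 2620/2651.7 = 0.988.
Step 5 — Type: Im(Z) = 409 ⇒ lagging (phase φ = 8.9°).

PF = 0.988 (lagging, φ = 8.9°)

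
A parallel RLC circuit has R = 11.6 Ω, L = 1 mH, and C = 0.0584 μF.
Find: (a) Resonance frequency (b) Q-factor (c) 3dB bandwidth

Step 1 — Resonance: ω₀ = 1/√(LC) = 1/√(0.001·5.84e-08) = 1.309e+05 rad/s.
Step 2 — f₀ = ω₀/(2π) = 2.083e+04 Hz.
Step 3 — Parallel Q: Q = R/(ω₀L) = 11.6/(1.309e+05·0.001) = 0.08865.
Step 4 — Bandwidth: Δω = ω₀/Q = 1.476e+06 rad/s; BW = Δω/(2π) = 2.349e+05 Hz.

(a) f₀ = 2.083e+04 Hz  (b) Q = 0.08865  (c) BW = 2.349e+05 Hz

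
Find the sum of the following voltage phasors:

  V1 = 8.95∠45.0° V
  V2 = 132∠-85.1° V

Step 1 — Convert each phasor to rectangular form:
  V1 = 8.95·(cos(45.0°) + j·sin(45.0°)) = 6.329 + j6.329 V
  V2 = 132·(cos(-85.1°) + j·sin(-85.1°)) = 11.28 - j131.5 V
Step 2 — Sum components: V_total = 17.6 - j125.2 V.
Step 3 — Convert to polar: |V_total| = 126.4 V, ∠V_total = -82.0°.

V_total = 126.4∠-82.0° V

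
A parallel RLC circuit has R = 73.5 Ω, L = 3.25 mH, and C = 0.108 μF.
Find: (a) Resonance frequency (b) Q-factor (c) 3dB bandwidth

Step 1 — Resonance: ω₀ = 1/√(LC) = 1/√(0.00325·1.08e-07) = 5.338e+04 rad/s.
Step 2 — f₀ = ω₀/(2π) = 8495 Hz.
Step 3 — Parallel Q: Q = R/(ω₀L) = 73.5/(5.338e+04·0.00325) = 0.4237.
Step 4 — Bandwidth: Δω = ω₀/Q = 1.26e+05 rad/s; BW = Δω/(2π) = 2.005e+04 Hz.

(a) f₀ = 8495 Hz  (b) Q = 0.4237  (c) BW = 2.005e+04 Hz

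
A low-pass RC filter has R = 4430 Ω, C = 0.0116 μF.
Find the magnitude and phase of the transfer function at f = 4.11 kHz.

Step 1 — Angular frequency: ω = 2π·4110 = 2.582e+04 rad/s.
Step 2 — Transfer function: H(jω) = 1/(1 + jωRC).
Step 3 — Denominator: 1 + jωRC = 1 + j·2.582e+04·4430·1.16e-08 = 1 + j1.327.
Step 4 — H = 0.3622 - j0.4806.
Step 5 — Magnitude: |H| = 0.6018 (-4.4 dB); phase: φ = -53.0°.

|H| = 0.6018 (-4.4 dB), φ = -53.0°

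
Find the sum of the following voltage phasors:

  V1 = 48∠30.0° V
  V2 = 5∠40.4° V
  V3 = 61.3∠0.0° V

Step 1 — Convert each phasor to rectangular form:
  V1 = 48·(cos(30.0°) + j·sin(30.0°)) = 41.57 + j24 V
  V2 = 5·(cos(40.4°) + j·sin(40.4°)) = 3.808 + j3.241 V
  V3 = 61.3·(cos(0.0°) + j·sin(0.0°)) = 61.3 V
Step 2 — Sum components: V_total = 106.7 + j27.24 V.
Step 3 — Convert to polar: |V_total| = 110.1 V, ∠V_total = 14.3°.

V_total = 110.1∠14.3° V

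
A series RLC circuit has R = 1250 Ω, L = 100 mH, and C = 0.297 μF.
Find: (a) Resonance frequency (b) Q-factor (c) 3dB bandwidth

Step 1 — Resonance condition Im(Z)=0 gives ω₀ = 1/√(LC).
Step 2 — ω₀ = 1/√(0.1·2.97e-07) = 5803 rad/s.
Step 3 — f₀ = ω₀/(2π) = 923.5 Hz.
Step 4 — Series Q: Q = ω₀L/R = 5803·0.1/1250 = 0.4642.
Step 5 — 3dB bandwidth: Δω = ω₀/Q = 1.25e+04 rad/s; BW = Δω/(2π) = 1989 Hz.

(a) f₀ = 923.5 Hz  (b) Q = 0.4642  (c) BW = 1989 Hz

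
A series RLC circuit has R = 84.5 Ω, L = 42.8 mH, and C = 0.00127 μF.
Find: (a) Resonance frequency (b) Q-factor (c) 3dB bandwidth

Step 1 — Resonance condition Im(Z)=0 gives ω₀ = 1/√(LC).
Step 2 — ω₀ = 1/√(0.0428·1.27e-09) = 1.356e+05 rad/s.
Step 3 — f₀ = ω₀/(2π) = 2.159e+04 Hz.
Step 4 — Series Q: Q = ω₀L/R = 1.356e+05·0.0428/84.5 = 68.7.
Step 5 — 3dB bandwidth: Δω = ω₀/Q = 1974 rad/s; BW = Δω/(2π) = 314.2 Hz.

(a) f₀ = 2.159e+04 Hz  (b) Q = 68.7  (c) BW = 314.2 Hz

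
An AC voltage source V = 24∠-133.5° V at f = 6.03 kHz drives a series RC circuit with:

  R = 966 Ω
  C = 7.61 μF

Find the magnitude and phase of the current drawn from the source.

Step 1 — Angular frequency: ω = 2π·f = 2π·6030 = 3.789e+04 rad/s.
Step 2 — Component impedances:
  R: Z = R = 966 Ω
  C: Z = 1/(jωC) = -j/(ω·C) = 0 - j3.468 Ω
Step 3 — Series combination: Z_total = R + C = 966 - j3.468 Ω = 966∠-0.2° Ω.
Step 4 — Source phasor: V = 24∠-133.5° V = -16.52 - j17.41 V.
Step 5 — Ohm's law: I = V / Z_total = (-16.52 - j17.41) / (966 - j3.468) = -0.01704 - j0.01808 A.
Step 6 — Convert to polar: |I| = 0.02484 A, ∠I = -133.3°.

I = 0.02484∠-133.3° A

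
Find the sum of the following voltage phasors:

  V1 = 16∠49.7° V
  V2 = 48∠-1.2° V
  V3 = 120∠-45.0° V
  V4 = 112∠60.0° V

Step 1 — Convert each phasor to rectangular form:
  V1 = 16·(cos(49.7°) + j·sin(49.7°)) = 10.35 + j12.2 V
  V2 = 48·(cos(-1.2°) + j·sin(-1.2°)) = 47.99 - j1.005 V
  V3 = 120·(cos(-45.0°) + j·sin(-45.0°)) = 84.85 - j84.85 V
  V4 = 112·(cos(60.0°) + j·sin(60.0°)) = 56 + j96.99 V
Step 2 — Sum components: V_total = 199.2 + j23.34 V.
Step 3 — Convert to polar: |V_total| = 200.6 V, ∠V_total = 6.7°.

V_total = 200.6∠6.7° V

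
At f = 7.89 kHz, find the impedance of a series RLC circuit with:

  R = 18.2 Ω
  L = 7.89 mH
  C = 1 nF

Step 1 — Angular frequency: ω = 2π·f = 2π·7890 = 4.957e+04 rad/s.
Step 2 — Component impedances:
  R: Z = R = 18.2 Ω
  L: Z = jωL = j·4.957e+04·0.00789 = 0 + j391.1 Ω
  C: Z = 1/(jωC) = -j/(ω·C) = 0 - j2.017e+04 Ω
Step 3 — Series combination: Z_total = R + L + C = 18.2 - j1.978e+04 Ω = 1.978e+04∠-89.9° Ω.

Z = 18.2 - j1.978e+04 Ω = 1.978e+04∠-89.9° Ω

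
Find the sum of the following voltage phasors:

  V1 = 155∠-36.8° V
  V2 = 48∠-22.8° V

Step 1 — Convert each phasor to rectangular form:
  V1 = 155·(cos(-36.8°) + j·sin(-36.8°)) = 124.1 - j92.85 V
  V2 = 48·(cos(-22.8°) + j·sin(-22.8°)) = 44.25 - j18.6 V
Step 2 — Sum components: V_total = 168.4 - j111.4 V.
Step 3 — Convert to polar: |V_total| = 201.9 V, ∠V_total = -33.5°.

V_total = 201.9∠-33.5° V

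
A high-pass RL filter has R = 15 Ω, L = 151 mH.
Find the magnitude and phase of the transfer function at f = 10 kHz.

Step 1 — Angular frequency: ω = 2π·1e+04 = 6.283e+04 rad/s.
Step 2 — Transfer function: H(jω) = jωL/(R + jωL).
Step 3 — Numerator jωL = j·9488; denominator R + jωL = 15 + j9488.
Step 4 — H = 1 + j0.001581.
Step 5 — Magnitude: |H| = 1 (-0.0 dB); phase: φ = 0.1°.

|H| = 1 (-0.0 dB), φ = 0.1°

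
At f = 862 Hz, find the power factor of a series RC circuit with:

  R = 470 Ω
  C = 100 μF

Step 1 — Angular frequency: ω = 2π·f = 2π·862 = 5416 rad/s.
Step 2 — Component impedances:
  R: Z = R = 470 Ω
  C: Z = 1/(jωC) = -j/(ω·C) = 0 - j1.846 Ω
Step 3 — Series combination: Z_total = R + C = 470 - j1.846 Ω = 470∠-0.2° Ω.
Step 4 — Power factor: PF = cos(φ) = Re(Z)/|Z| = 470/470 = 1.
Step 5 — Type: Im(Z) = -1.846 ⇒ leading (phase φ = -0.2°).

PF = 1 (leading, φ = -0.2°)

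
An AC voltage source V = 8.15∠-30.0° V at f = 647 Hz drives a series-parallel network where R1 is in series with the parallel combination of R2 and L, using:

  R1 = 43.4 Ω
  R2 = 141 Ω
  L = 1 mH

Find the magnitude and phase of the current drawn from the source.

Step 1 — Angular frequency: ω = 2π·f = 2π·647 = 4065 rad/s.
Step 2 — Component impedances:
  R1: Z = R = 43.4 Ω
  R2: Z = R = 141 Ω
  L: Z = jωL = j·4065·0.001 = 0 + j4.065 Ω
Step 3 — Parallel branch: R2 || L = 1/(1/R2 + 1/L) = 0.1171 + j4.062 Ω.
Step 4 — Series with R1: Z_total = R1 + (R2 || L) = 43.52 + j4.062 Ω = 43.71∠5.3° Ω.
Step 5 — Source phasor: V = 8.15∠-30.0° V = 7.058 - j4.075 V.
Step 6 — Ohm's law: I = V / Z_total = (7.058 - j4.075) / (43.52 + j4.062) = 0.1521 - j0.1078 A.
Step 7 — Convert to polar: |I| = 0.1865 A, ∠I = -35.3°.

I = 0.1865∠-35.3° A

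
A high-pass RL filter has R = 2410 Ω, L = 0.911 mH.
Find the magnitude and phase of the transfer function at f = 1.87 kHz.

Step 1 — Angular frequency: ω = 2π·1870 = 1.175e+04 rad/s.
Step 2 — Transfer function: H(jω) = jωL/(R + jωL).
Step 3 — Numerator jωL = j·10.7; denominator R + jωL = 2410 + j10.7.
Step 4 — H = 1.973e-05 + j0.004441.
Step 5 — Magnitude: |H| = 0.004441 (-47.0 dB); phase: φ = 89.7°.

|H| = 0.004441 (-47.0 dB), φ = 89.7°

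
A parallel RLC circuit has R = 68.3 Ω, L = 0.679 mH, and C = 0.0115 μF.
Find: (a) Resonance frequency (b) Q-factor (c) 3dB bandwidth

Step 1 — Resonance: ω₀ = 1/√(LC) = 1/√(0.000679·1.15e-08) = 3.579e+05 rad/s.
Step 2 — f₀ = ω₀/(2π) = 5.696e+04 Hz.
Step 3 — Parallel Q: Q = R/(ω₀L) = 68.3/(3.579e+05·0.000679) = 0.2811.
Step 4 — Bandwidth: Δω = ω₀/Q = 1.273e+06 rad/s; BW = Δω/(2π) = 2.026e+05 Hz.

(a) f₀ = 5.696e+04 Hz  (b) Q = 0.2811  (c) BW = 2.026e+05 Hz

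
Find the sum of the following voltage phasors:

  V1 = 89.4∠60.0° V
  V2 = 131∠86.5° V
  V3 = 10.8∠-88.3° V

Step 1 — Convert each phasor to rectangular form:
  V1 = 89.4·(cos(60.0°) + j·sin(60.0°)) = 44.7 + j77.42 V
  V2 = 131·(cos(86.5°) + j·sin(86.5°)) = 7.997 + j130.8 V
  V3 = 10.8·(cos(-88.3°) + j·sin(-88.3°)) = 0.3204 - j10.8 V
Step 2 — Sum components: V_total = 53.02 + j197.4 V.
Step 3 — Convert to polar: |V_total| = 204.4 V, ∠V_total = 75.0°.

V_total = 204.4∠75.0° V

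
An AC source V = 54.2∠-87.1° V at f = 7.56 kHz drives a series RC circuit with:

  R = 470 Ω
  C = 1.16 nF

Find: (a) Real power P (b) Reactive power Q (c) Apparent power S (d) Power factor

Step 1 — Angular frequency: ω = 2π·f = 2π·7560 = 4.75e+04 rad/s.
Step 2 — Component impedances:
  R: Z = R = 470 Ω
  C: Z = 1/(jωC) = -j/(ω·C) = 0 - j1.815e+04 Ω
Step 3 — Series combination: Z_total = R + C = 470 - j1.815e+04 Ω = 1.815e+04∠-88.5° Ω.
Step 4 — Source phasor: V = 54.2∠-87.1° V = 2.742 - j54.13 V.
Step 5 — Current: I = V / Z = 0.002985 + j7.38e-05 A = 0.002985∠1.4° A.
Step 6 — Complex power: S = V·I* = 0.004189 - j0.1618 VA.
Step 7 — Real power: P = Re(S) = 0.004189 W.
Step 8 — Reactive power: Q = Im(S) = -0.1618 VAR.
Step 9 — Apparent power: |S| = 0.1618 VA.
Step 10 — Power factor: PF = P/|S| = 0.02589 (leading).

(a) P = 0.004189 W  (b) Q = -0.1618 VAR  (c) S = 0.1618 VA  (d) PF = 0.02589 (leading)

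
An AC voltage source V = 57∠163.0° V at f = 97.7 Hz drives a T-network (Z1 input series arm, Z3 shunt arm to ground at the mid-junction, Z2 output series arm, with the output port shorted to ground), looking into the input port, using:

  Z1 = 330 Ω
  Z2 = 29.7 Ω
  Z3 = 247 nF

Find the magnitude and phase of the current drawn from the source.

Step 1 — Angular frequency: ω = 2π·f = 2π·97.7 = 613.9 rad/s.
Step 2 — Component impedances:
  Z1: Z = R = 330 Ω
  Z2: Z = R = 29.7 Ω
  Z3: Z = 1/(jωC) = -j/(ω·C) = 0 - j6595 Ω
Step 3 — With the output port shorted to ground, the output series arm Z2 runs from the junction to ground; the shunt arm Z3 also runs from the junction to ground. They appear in parallel: Z3 || Z2 = 29.7 - j0.1337 Ω.
Step 4 — Series with input arm Z1: Z_in = Z1 + (Z3 || Z2) = 359.7 - j0.1337 Ω = 359.7∠-0.0° Ω.
Step 5 — Source phasor: V = 57∠163.0° V = -54.51 + j16.67 V.
Step 6 — Ohm's law: I = V / Z_total = (-54.51 + j16.67) / (359.7 - j0.1337) = -0.1516 + j0.04627 A.
Step 7 — Convert to polar: |I| = 0.1585 A, ∠I = 163.0°.

I = 0.1585∠163.0° A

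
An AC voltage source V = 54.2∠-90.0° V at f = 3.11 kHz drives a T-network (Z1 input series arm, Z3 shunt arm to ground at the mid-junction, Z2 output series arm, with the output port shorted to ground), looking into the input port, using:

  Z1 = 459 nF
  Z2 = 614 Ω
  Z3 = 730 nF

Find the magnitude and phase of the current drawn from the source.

Step 1 — Angular frequency: ω = 2π·f = 2π·3110 = 1.954e+04 rad/s.
Step 2 — Component impedances:
  Z1: Z = 1/(jωC) = -j/(ω·C) = 0 - j111.5 Ω
  Z2: Z = R = 614 Ω
  Z3: Z = 1/(jωC) = -j/(ω·C) = 0 - j70.1 Ω
Step 3 — With the output port shorted to ground, the output series arm Z2 runs from the junction to ground; the shunt arm Z3 also runs from the junction to ground. They appear in parallel: Z3 || Z2 = 7.901 - j69.2 Ω.
Step 4 — Series with input arm Z1: Z_in = Z1 + (Z3 || Z2) = 7.901 - j180.7 Ω = 180.9∠-87.5° Ω.
Step 5 — Source phasor: V = 54.2∠-90.0° V = 0 - j54.2 V.
Step 6 — Ohm's law: I = V / Z_total = (0 - j54.2) / (7.901 - j180.7) = 0.2994 - j0.01309 A.
Step 7 — Convert to polar: |I| = 0.2997 A, ∠I = -2.5°.

I = 0.2997∠-2.5° A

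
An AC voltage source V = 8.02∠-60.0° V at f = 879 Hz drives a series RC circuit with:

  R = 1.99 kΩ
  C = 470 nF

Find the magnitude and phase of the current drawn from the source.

Step 1 — Angular frequency: ω = 2π·f = 2π·879 = 5523 rad/s.
Step 2 — Component impedances:
  R: Z = R = 1990 Ω
  C: Z = 1/(jωC) = -j/(ω·C) = 0 - j385.2 Ω
Step 3 — Series combination: Z_total = R + C = 1990 - j385.2 Ω = 2027∠-11.0° Ω.
Step 4 — Source phasor: V = 8.02∠-60.0° V = 4.01 - j6.946 V.
Step 5 — Ohm's law: I = V / Z_total = (4.01 - j6.946) / (1990 - j385.2) = 0.002594 - j0.002988 A.
Step 6 — Convert to polar: |I| = 0.003957 A, ∠I = -49.0°.

I = 0.003957∠-49.0° A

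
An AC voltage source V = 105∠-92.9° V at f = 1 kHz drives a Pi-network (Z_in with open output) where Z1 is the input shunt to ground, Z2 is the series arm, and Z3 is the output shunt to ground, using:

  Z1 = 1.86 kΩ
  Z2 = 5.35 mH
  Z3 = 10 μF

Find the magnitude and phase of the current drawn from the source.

Step 1 — Angular frequency: ω = 2π·f = 2π·1000 = 6283 rad/s.
Step 2 — Component impedances:
  Z1: Z = R = 1860 Ω
  Z2: Z = jωL = j·6283·0.00535 = 0 + j33.62 Ω
  Z3: Z = 1/(jωC) = -j/(ω·C) = 0 - j15.92 Ω
Step 3 — With open output, the series arm Z2 and the output shunt Z3 appear in series to ground: Z2 + Z3 = 0 + j17.7 Ω.
Step 4 — Parallel with input shunt Z1: Z_in = Z1 || (Z2 + Z3) = 0.1684 + j17.7 Ω = 17.7∠89.5° Ω.
Step 5 — Source phasor: V = 105∠-92.9° V = -5.312 - j104.9 V.
Step 6 — Ohm's law: I = V / Z_total = (-5.312 - j104.9) / (0.1684 + j17.7) = -5.928 + j0.2438 A.
Step 7 — Convert to polar: |I| = 5.933 A, ∠I = 177.6°.

I = 5.933∠177.6° A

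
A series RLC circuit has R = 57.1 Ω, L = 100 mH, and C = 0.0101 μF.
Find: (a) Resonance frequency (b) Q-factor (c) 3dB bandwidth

Step 1 — Resonance condition Im(Z)=0 gives ω₀ = 1/√(LC).
Step 2 — ω₀ = 1/√(0.1·1.01e-08) = 3.147e+04 rad/s.
Step 3 — f₀ = ω₀/(2π) = 5008 Hz.
Step 4 — Series Q: Q = ω₀L/R = 3.147e+04·0.1/57.1 = 55.11.
Step 5 — 3dB bandwidth: Δω = ω₀/Q = 571 rad/s; BW = Δω/(2π) = 90.88 Hz.

(a) f₀ = 5008 Hz  (b) Q = 55.11  (c) BW = 90.88 Hz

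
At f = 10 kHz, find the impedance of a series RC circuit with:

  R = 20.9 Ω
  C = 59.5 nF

Step 1 — Angular frequency: ω = 2π·f = 2π·1e+04 = 6.283e+04 rad/s.
Step 2 — Component impedances:
  R: Z = R = 20.9 Ω
  C: Z = 1/(jωC) = -j/(ω·C) = 0 - j267.5 Ω
Step 3 — Series combination: Z_total = R + C = 20.9 - j267.5 Ω = 268.3∠-85.5° Ω.

Z = 20.9 - j267.5 Ω = 268.3∠-85.5° Ω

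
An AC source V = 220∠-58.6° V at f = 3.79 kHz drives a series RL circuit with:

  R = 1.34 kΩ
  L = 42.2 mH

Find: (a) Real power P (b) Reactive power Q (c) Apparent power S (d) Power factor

Step 1 — Angular frequency: ω = 2π·f = 2π·3790 = 2.381e+04 rad/s.
Step 2 — Component impedances:
  R: Z = R = 1340 Ω
  L: Z = jωL = j·2.381e+04·0.0422 = 0 + j1005 Ω
Step 3 — Series combination: Z_total = R + L = 1340 + j1005 Ω = 1675∠36.9° Ω.
Step 4 — Source phasor: V = 220∠-58.6° V = 114.6 - j187.8 V.
Step 5 — Current: I = V / Z = -0.01252 - j0.1307 A = 0.1313∠-95.5° A.
Step 6 — Complex power: S = V·I* = 23.12 + j17.34 VA.
Step 7 — Real power: P = Re(S) = 23.12 W.
Step 8 — Reactive power: Q = Im(S) = 17.34 VAR.
Step 9 — Apparent power: |S| = 28.9 VA.
Step 10 — Power factor: PF = P/|S| = 0.8 (lagging).

(a) P = 23.12 W  (b) Q = 17.34 VAR  (c) S = 28.9 VA  (d) PF = 0.8 (lagging)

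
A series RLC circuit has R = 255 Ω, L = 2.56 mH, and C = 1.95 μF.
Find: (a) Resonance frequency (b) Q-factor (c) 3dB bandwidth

Step 1 — Resonance condition Im(Z)=0 gives ω₀ = 1/√(LC).
Step 2 — ω₀ = 1/√(0.00256·1.95e-06) = 1.415e+04 rad/s.
Step 3 — f₀ = ω₀/(2π) = 2253 Hz.
Step 4 — Series Q: Q = ω₀L/R = 1.415e+04·0.00256/255 = 0.1421.
Step 5 — 3dB bandwidth: Δω = ω₀/Q = 9.961e+04 rad/s; BW = Δω/(2π) = 1.585e+04 Hz.

(a) f₀ = 2253 Hz  (b) Q = 0.1421  (c) BW = 1.585e+04 Hz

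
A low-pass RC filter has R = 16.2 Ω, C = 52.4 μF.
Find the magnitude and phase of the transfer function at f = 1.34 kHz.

Step 1 — Angular frequency: ω = 2π·1340 = 8419 rad/s.
Step 2 — Transfer function: H(jω) = 1/(1 + jωRC).
Step 3 — Denominator: 1 + jωRC = 1 + j·8419·16.2·5.24e-05 = 1 + j7.147.
Step 4 — H = 0.0192 - j0.1372.
Step 5 — Magnitude: |H| = 0.1386 (-17.2 dB); phase: φ = -82.0°.

|H| = 0.1386 (-17.2 dB), φ = -82.0°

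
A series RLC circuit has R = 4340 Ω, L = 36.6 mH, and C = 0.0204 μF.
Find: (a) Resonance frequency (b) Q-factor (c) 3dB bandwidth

Step 1 — Resonance: ω₀ = 1/√(LC) = 1/√(0.0366·2.04e-08) = 3.66e+04 rad/s.
Step 2 — f₀ = ω₀/(2π) = 5825 Hz.
Step 3 — Series Q: Q = ω₀L/R = 3.66e+04·0.0366/4340 = 0.3086.
Step 4 — Bandwidth: Δω = ω₀/Q = 1.186e+05 rad/s; BW = Δω/(2π) = 1.887e+04 Hz.

(a) f₀ = 5825 Hz  (b) Q = 0.3086  (c) BW = 1.887e+04 Hz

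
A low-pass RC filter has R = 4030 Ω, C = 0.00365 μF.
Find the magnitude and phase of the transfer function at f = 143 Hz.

Step 1 — Angular frequency: ω = 2π·143 = 898.5 rad/s.
Step 2 — Transfer function: H(jω) = 1/(1 + jωRC).
Step 3 — Denominator: 1 + jωRC = 1 + j·898.5·4030·3.65e-09 = 1 + j0.01322.
Step 4 — H = 0.9998 - j0.01321.
Step 5 — Magnitude: |H| = 0.9999 (-0.0 dB); phase: φ = -0.8°.

|H| = 0.9999 (-0.0 dB), φ = -0.8°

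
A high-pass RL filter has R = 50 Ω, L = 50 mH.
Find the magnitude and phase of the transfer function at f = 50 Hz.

Step 1 — Angular frequency: ω = 2π·50 = 314.2 rad/s.
Step 2 — Transfer function: H(jω) = jωL/(R + jωL).
Step 3 — Numerator jωL = j·15.71; denominator R + jωL = 50 + j15.71.
Step 4 — H = 0.08983 + j0.2859.
Step 5 — Magnitude: |H| = 0.2997 (-10.5 dB); phase: φ = 72.6°.

|H| = 0.2997 (-10.5 dB), φ = 72.6°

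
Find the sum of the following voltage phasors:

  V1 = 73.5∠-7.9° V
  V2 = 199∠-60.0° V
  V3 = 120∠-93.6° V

Step 1 — Convert each phasor to rectangular form:
  V1 = 73.5·(cos(-7.9°) + j·sin(-7.9°)) = 72.8 - j10.1 V
  V2 = 199·(cos(-60.0°) + j·sin(-60.0°)) = 99.5 - j172.3 V
  V3 = 120·(cos(-93.6°) + j·sin(-93.6°)) = -7.535 - j119.8 V
Step 2 — Sum components: V_total = 164.8 - j302.2 V.
Step 3 — Convert to polar: |V_total| = 344.2 V, ∠V_total = -61.4°.

V_total = 344.2∠-61.4° V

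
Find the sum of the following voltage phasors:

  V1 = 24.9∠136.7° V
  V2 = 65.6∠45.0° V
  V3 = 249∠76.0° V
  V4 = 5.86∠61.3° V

Step 1 — Convert each phasor to rectangular form:
  V1 = 24.9·(cos(136.7°) + j·sin(136.7°)) = -18.12 + j17.08 V
  V2 = 65.6·(cos(45.0°) + j·sin(45.0°)) = 46.39 + j46.39 V
  V3 = 249·(cos(76.0°) + j·sin(76.0°)) = 60.24 + j241.6 V
  V4 = 5.86·(cos(61.3°) + j·sin(61.3°)) = 2.814 + j5.14 V
Step 2 — Sum components: V_total = 91.32 + j310.2 V.
Step 3 — Convert to polar: |V_total| = 323.4 V, ∠V_total = 73.6°.

V_total = 323.4∠73.6° V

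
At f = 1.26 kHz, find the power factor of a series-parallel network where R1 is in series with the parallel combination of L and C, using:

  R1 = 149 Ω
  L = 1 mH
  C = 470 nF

Step 1 — Angular frequency: ω = 2π·f = 2π·1260 = 7917 rad/s.
Step 2 — Component impedances:
  R1: Z = R = 149 Ω
  L: Z = jωL = j·7917·0.001 = 0 + j7.917 Ω
  C: Z = 1/(jωC) = -j/(ω·C) = 0 - j268.8 Ω
Step 3 — Parallel branch: L || C = 1/(1/L + 1/C) = 0 + j8.157 Ω.
Step 4 — Series with R1: Z_total = R1 + (L || C) = 149 + j8.157 Ω = 149.2∠3.1° Ω.
Step 5 — Power factor: PF = cos(φ) = Re(Z)/|Z| = 149/149.22 = 0.9985.
Step 6 — Type: Im(Z) = 8.157 ⇒ lagging (phase φ = 3.1°).

PF = 0.9985 (lagging, φ = 3.1°)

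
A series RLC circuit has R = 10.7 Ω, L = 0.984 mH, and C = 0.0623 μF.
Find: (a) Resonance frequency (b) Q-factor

Step 1 — Resonance condition Im(Z)=0 gives ω₀ = 1/√(LC).
Step 2 — ω₀ = 1/√(0.000984·6.23e-08) = 1.277e+05 rad/s.
Step 3 — f₀ = ω₀/(2π) = 2.033e+04 Hz.
Step 4 — Series Q: Q = ω₀L/R = 1.277e+05·0.000984/10.7 = 11.75.

(a) f₀ = 2.033e+04 Hz  (b) Q = 11.75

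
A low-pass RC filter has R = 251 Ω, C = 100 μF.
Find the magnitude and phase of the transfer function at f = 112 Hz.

Step 1 — Angular frequency: ω = 2π·112 = 703.7 rad/s.
Step 2 — Transfer function: H(jω) = 1/(1 + jωRC).
Step 3 — Denominator: 1 + jωRC = 1 + j·703.7·251·0.0001 = 1 + j17.66.
Step 4 — H = 0.003195 - j0.05643.
Step 5 — Magnitude: |H| = 0.05652 (-25.0 dB); phase: φ = -86.8°.

|H| = 0.05652 (-25.0 dB), φ = -86.8°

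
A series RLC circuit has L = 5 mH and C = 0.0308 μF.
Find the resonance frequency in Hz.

Step 1 — Resonance condition Im(Z)=0 gives ω₀ = 1/√(LC).
Step 2 — ω₀ = 1/√(0.005·3.08e-08) = 8.058e+04 rad/s.
Step 3 — f₀ = ω₀/(2π) = 1.283e+04 Hz.

f₀ = 1.283e+04 Hz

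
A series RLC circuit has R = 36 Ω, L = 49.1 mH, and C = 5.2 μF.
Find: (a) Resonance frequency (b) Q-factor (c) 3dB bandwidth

Step 1 — Resonance condition Im(Z)=0 gives ω₀ = 1/√(LC).
Step 2 — ω₀ = 1/√(0.0491·5.2e-06) = 1979 rad/s.
Step 3 — f₀ = ω₀/(2π) = 315 Hz.
Step 4 — Series Q: Q = ω₀L/R = 1979·0.0491/36 = 2.699.
Step 5 — 3dB bandwidth: Δω = ω₀/Q = 733.2 rad/s; BW = Δω/(2π) = 116.7 Hz.

(a) f₀ = 315 Hz  (b) Q = 2.699  (c) BW = 116.7 Hz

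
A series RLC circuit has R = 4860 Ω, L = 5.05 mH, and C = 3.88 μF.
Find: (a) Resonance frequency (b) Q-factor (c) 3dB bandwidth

Step 1 — Resonance condition Im(Z)=0 gives ω₀ = 1/√(LC).
Step 2 — ω₀ = 1/√(0.00505·3.88e-06) = 7144 rad/s.
Step 3 — f₀ = ω₀/(2π) = 1137 Hz.
Step 4 — Series Q: Q = ω₀L/R = 7144·0.00505/4860 = 0.007423.
Step 5 — 3dB bandwidth: Δω = ω₀/Q = 9.624e+05 rad/s; BW = Δω/(2π) = 1.532e+05 Hz.

(a) f₀ = 1137 Hz  (b) Q = 0.007423  (c) BW = 1.532e+05 Hz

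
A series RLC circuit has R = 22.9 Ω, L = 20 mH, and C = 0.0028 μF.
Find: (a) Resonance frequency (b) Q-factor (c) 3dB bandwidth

Step 1 — Resonance condition Im(Z)=0 gives ω₀ = 1/√(LC).
Step 2 — ω₀ = 1/√(0.02·2.8e-09) = 1.336e+05 rad/s.
Step 3 — f₀ = ω₀/(2π) = 2.127e+04 Hz.
Step 4 — Series Q: Q = ω₀L/R = 1.336e+05·0.02/22.9 = 116.7.
Step 5 — 3dB bandwidth: Δω = ω₀/Q = 1145 rad/s; BW = Δω/(2π) = 182.2 Hz.

(a) f₀ = 2.127e+04 Hz  (b) Q = 116.7  (c) BW = 182.2 Hz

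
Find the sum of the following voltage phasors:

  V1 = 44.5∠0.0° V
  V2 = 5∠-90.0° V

Step 1 — Convert each phasor to rectangular form:
  V1 = 44.5·(cos(0.0°) + j·sin(0.0°)) = 44.5 V
  V2 = 5·(cos(-90.0°) + j·sin(-90.0°)) = 0 - j5 V
Step 2 — Sum components: V_total = 44.5 - j5 V.
Step 3 — Convert to polar: |V_total| = 44.78 V, ∠V_total = -6.4°.

V_total = 44.78∠-6.4° V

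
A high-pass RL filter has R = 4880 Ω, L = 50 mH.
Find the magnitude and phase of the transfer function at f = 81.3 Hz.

Step 1 — Angular frequency: ω = 2π·81.3 = 510.8 rad/s.
Step 2 — Transfer function: H(jω) = jωL/(R + jωL).
Step 3 — Numerator jωL = j·25.54; denominator R + jωL = 4880 + j25.54.
Step 4 — H = 2.739e-05 + j0.005234.
Step 5 — Magnitude: |H| = 0.005234 (-45.6 dB); phase: φ = 89.7°.

|H| = 0.005234 (-45.6 dB), φ = 89.7°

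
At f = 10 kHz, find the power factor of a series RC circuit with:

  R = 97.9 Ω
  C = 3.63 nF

Step 1 — Angular frequency: ω = 2π·f = 2π·1e+04 = 6.283e+04 rad/s.
Step 2 — Component impedances:
  R: Z = R = 97.9 Ω
  C: Z = 1/(jωC) = -j/(ω·C) = 0 - j4384 Ω
Step 3 — Series combination: Z_total = R + C = 97.9 - j4384 Ω = 4386∠-88.7° Ω.
Step 4 — Power factor: PF = cos(φ) = Re(Z)/|Z| = 97.9/4386 = 0.02232.
Step 5 — Type: Im(Z) = -4384 ⇒ leading (phase φ = -88.7°).

PF = 0.02232 (leading, φ = -88.7°)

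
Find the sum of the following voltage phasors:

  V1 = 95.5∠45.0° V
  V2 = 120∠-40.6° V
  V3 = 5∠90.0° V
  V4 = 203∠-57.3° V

Step 1 — Convert each phasor to rectangular form:
  V1 = 95.5·(cos(45.0°) + j·sin(45.0°)) = 67.53 + j67.53 V
  V2 = 120·(cos(-40.6°) + j·sin(-40.6°)) = 91.11 - j78.09 V
  V3 = 5·(cos(90.0°) + j·sin(90.0°)) = 0 + j5 V
  V4 = 203·(cos(-57.3°) + j·sin(-57.3°)) = 109.7 - j170.8 V
Step 2 — Sum components: V_total = 268.3 - j176.4 V.
Step 3 — Convert to polar: |V_total| = 321.1 V, ∠V_total = -33.3°.

V_total = 321.1∠-33.3° V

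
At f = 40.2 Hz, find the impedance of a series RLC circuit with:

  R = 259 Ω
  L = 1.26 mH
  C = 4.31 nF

Step 1 — Angular frequency: ω = 2π·f = 2π·40.2 = 252.6 rad/s.
Step 2 — Component impedances:
  R: Z = R = 259 Ω
  L: Z = jωL = j·252.6·0.00126 = 0 + j0.3183 Ω
  C: Z = 1/(jωC) = -j/(ω·C) = 0 - j9.186e+05 Ω
Step 3 — Series combination: Z_total = R + L + C = 259 - j9.186e+05 Ω = 9.186e+05∠-90.0° Ω.

Z = 259 - j9.186e+05 Ω = 9.186e+05∠-90.0° Ω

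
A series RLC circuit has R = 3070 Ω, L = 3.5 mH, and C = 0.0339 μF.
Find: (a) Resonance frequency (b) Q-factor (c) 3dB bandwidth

Step 1 — Resonance condition Im(Z)=0 gives ω₀ = 1/√(LC).
Step 2 — ω₀ = 1/√(0.0035·3.39e-08) = 9.18e+04 rad/s.
Step 3 — f₀ = ω₀/(2π) = 1.461e+04 Hz.
Step 4 — Series Q: Q = ω₀L/R = 9.18e+04·0.0035/3070 = 0.1047.
Step 5 — 3dB bandwidth: Δω = ω₀/Q = 8.771e+05 rad/s; BW = Δω/(2π) = 1.396e+05 Hz.

(a) f₀ = 1.461e+04 Hz  (b) Q = 0.1047  (c) BW = 1.396e+05 Hz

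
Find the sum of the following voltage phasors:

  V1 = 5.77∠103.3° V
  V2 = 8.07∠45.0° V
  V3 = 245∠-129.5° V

Step 1 — Convert each phasor to rectangular form:
  V1 = 5.77·(cos(103.3°) + j·sin(103.3°)) = -1.327 + j5.615 V
  V2 = 8.07·(cos(45.0°) + j·sin(45.0°)) = 5.706 + j5.706 V
  V3 = 245·(cos(-129.5°) + j·sin(-129.5°)) = -155.8 - j189 V
Step 2 — Sum components: V_total = -151.5 - j177.7 V.
Step 3 — Convert to polar: |V_total| = 233.5 V, ∠V_total = -130.4°.

V_total = 233.5∠-130.4° V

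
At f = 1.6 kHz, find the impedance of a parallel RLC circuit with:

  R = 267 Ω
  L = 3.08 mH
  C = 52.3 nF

Step 1 — Angular frequency: ω = 2π·f = 2π·1600 = 1.005e+04 rad/s.
Step 2 — Component impedances:
  R: Z = R = 267 Ω
  L: Z = jωL = j·1.005e+04·0.00308 = 0 + j30.96 Ω
  C: Z = 1/(jωC) = -j/(ω·C) = 0 - j1902 Ω
Step 3 — Parallel combination: 1/Z_total = 1/R + 1/L + 1/C; Z_total = 3.66 + j31.04 Ω = 31.26∠83.3° Ω.

Z = 3.66 + j31.04 Ω = 31.26∠83.3° Ω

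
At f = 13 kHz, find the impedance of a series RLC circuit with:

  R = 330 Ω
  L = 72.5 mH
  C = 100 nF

Step 1 — Angular frequency: ω = 2π·f = 2π·1.3e+04 = 8.168e+04 rad/s.
Step 2 — Component impedances:
  R: Z = R = 330 Ω
  L: Z = jωL = j·8.168e+04·0.0725 = 0 + j5922 Ω
  C: Z = 1/(jωC) = -j/(ω·C) = 0 - j122.4 Ω
Step 3 — Series combination: Z_total = R + L + C = 330 + j5799 Ω = 5809∠86.7° Ω.

Z = 330 + j5799 Ω = 5809∠86.7° Ω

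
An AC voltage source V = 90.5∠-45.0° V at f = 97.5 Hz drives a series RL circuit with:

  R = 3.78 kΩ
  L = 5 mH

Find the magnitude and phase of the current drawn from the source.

Step 1 — Angular frequency: ω = 2π·f = 2π·97.5 = 612.6 rad/s.
Step 2 — Component impedances:
  R: Z = R = 3780 Ω
  L: Z = jωL = j·612.6·0.005 = 0 + j3.063 Ω
Step 3 — Series combination: Z_total = R + L = 3780 + j3.063 Ω = 3780∠0.0° Ω.
Step 4 — Source phasor: V = 90.5∠-45.0° V = 63.99 - j63.99 V.
Step 5 — Ohm's law: I = V / Z_total = (63.99 - j63.99) / (3780 + j3.063) = 0.01692 - j0.01694 A.
Step 6 — Convert to polar: |I| = 0.02394 A, ∠I = -45.0°.

I = 0.02394∠-45.0° A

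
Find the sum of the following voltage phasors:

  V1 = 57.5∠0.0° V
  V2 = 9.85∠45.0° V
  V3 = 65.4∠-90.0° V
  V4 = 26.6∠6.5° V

Step 1 — Convert each phasor to rectangular form:
  V1 = 57.5·(cos(0.0°) + j·sin(0.0°)) = 57.5 V
  V2 = 9.85·(cos(45.0°) + j·sin(45.0°)) = 6.965 + j6.965 V
  V3 = 65.4·(cos(-90.0°) + j·sin(-90.0°)) = 0 - j65.4 V
  V4 = 26.6·(cos(6.5°) + j·sin(6.5°)) = 26.43 + j3.011 V
Step 2 — Sum components: V_total = 90.89 - j55.42 V.
Step 3 — Convert to polar: |V_total| = 106.5 V, ∠V_total = -31.4°.

V_total = 106.5∠-31.4° V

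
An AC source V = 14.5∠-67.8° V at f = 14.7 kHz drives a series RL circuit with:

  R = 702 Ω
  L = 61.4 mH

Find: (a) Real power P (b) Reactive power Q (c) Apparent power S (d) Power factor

Step 1 — Angular frequency: ω = 2π·f = 2π·1.47e+04 = 9.236e+04 rad/s.
Step 2 — Component impedances:
  R: Z = R = 702 Ω
  L: Z = jωL = j·9.236e+04·0.0614 = 0 + j5671 Ω
Step 3 — Series combination: Z_total = R + L = 702 + j5671 Ω = 5714∠82.9° Ω.
Step 4 — Source phasor: V = 14.5∠-67.8° V = 5.479 - j13.43 V.
Step 5 — Current: I = V / Z = -0.002214 - j0.00124 A = 0.002537∠-150.7° A.
Step 6 — Complex power: S = V·I* = 0.00452 + j0.03651 VA.
Step 7 — Real power: P = Re(S) = 0.00452 W.
Step 8 — Reactive power: Q = Im(S) = 0.03651 VAR.
Step 9 — Apparent power: |S| = 0.03679 VA.
Step 10 — Power factor: PF = P/|S| = 0.1228 (lagging).

(a) P = 0.00452 W  (b) Q = 0.03651 VAR  (c) S = 0.03679 VA  (d) PF = 0.1228 (lagging)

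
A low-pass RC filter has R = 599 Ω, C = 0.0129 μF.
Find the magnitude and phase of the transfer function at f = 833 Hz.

Step 1 — Angular frequency: ω = 2π·833 = 5234 rad/s.
Step 2 — Transfer function: H(jω) = 1/(1 + jωRC).
Step 3 — Denominator: 1 + jωRC = 1 + j·5234·599·1.29e-08 = 1 + j0.04044.
Step 4 — H = 0.9984 - j0.04038.
Step 5 — Magnitude: |H| = 0.9992 (-0.0 dB); phase: φ = -2.3°.

|H| = 0.9992 (-0.0 dB), φ = -2.3°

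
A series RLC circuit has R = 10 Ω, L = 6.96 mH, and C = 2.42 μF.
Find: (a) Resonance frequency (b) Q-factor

Step 1 — Resonance condition Im(Z)=0 gives ω₀ = 1/√(LC).
Step 2 — ω₀ = 1/√(0.00696·2.42e-06) = 7705 rad/s.
Step 3 — f₀ = ω₀/(2π) = 1226 Hz.
Step 4 — Series Q: Q = ω₀L/R = 7705·0.00696/10 = 5.363.

(a) f₀ = 1226 Hz  (b) Q = 5.363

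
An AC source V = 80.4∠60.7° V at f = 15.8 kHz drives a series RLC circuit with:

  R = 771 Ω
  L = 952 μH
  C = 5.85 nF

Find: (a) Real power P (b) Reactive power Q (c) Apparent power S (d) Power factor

Step 1 — Angular frequency: ω = 2π·f = 2π·1.58e+04 = 9.927e+04 rad/s.
Step 2 — Component impedances:
  R: Z = R = 771 Ω
  L: Z = jωL = j·9.927e+04·0.000952 = 0 + j94.51 Ω
  C: Z = 1/(jωC) = -j/(ω·C) = 0 - j1722 Ω
Step 3 — Series combination: Z_total = R + L + C = 771 - j1627 Ω = 1801∠-64.7° Ω.
Step 4 — Source phasor: V = 80.4∠60.7° V = 39.35 + j70.11 V.
Step 5 — Current: I = V / Z = -0.02583 + j0.03642 A = 0.04465∠125.4° A.
Step 6 — Complex power: S = V·I* = 1.537 - j3.244 VA.
Step 7 — Real power: P = Re(S) = 1.537 W.
Step 8 — Reactive power: Q = Im(S) = -3.244 VAR.
Step 9 — Apparent power: |S| = 3.59 VA.
Step 10 — Power factor: PF = P/|S| = 0.4281 (leading).

(a) P = 1.537 W  (b) Q = -3.244 VAR  (c) S = 3.59 VA  (d) PF = 0.4281 (leading)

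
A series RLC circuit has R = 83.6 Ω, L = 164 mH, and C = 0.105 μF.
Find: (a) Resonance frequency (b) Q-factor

Step 1 — Resonance condition Im(Z)=0 gives ω₀ = 1/√(LC).
Step 2 — ω₀ = 1/√(0.164·1.05e-07) = 7620 rad/s.
Step 3 — f₀ = ω₀/(2π) = 1213 Hz.
Step 4 — Series Q: Q = ω₀L/R = 7620·0.164/83.6 = 14.95.

(a) f₀ = 1213 Hz  (b) Q = 14.95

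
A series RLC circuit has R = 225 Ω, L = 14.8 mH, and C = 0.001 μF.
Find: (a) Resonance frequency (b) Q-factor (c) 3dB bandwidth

Step 1 — Resonance condition Im(Z)=0 gives ω₀ = 1/√(LC).
Step 2 — ω₀ = 1/√(0.0148·1e-09) = 2.599e+05 rad/s.
Step 3 — f₀ = ω₀/(2π) = 4.137e+04 Hz.
Step 4 — Series Q: Q = ω₀L/R = 2.599e+05·0.0148/225 = 17.1.
Step 5 — 3dB bandwidth: Δω = ω₀/Q = 1.52e+04 rad/s; BW = Δω/(2π) = 2420 Hz.

(a) f₀ = 4.137e+04 Hz  (b) Q = 17.1  (c) BW = 2420 Hz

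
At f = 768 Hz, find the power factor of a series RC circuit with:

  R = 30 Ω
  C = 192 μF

Step 1 — Angular frequency: ω = 2π·f = 2π·768 = 4825 rad/s.
Step 2 — Component impedances:
  R: Z = R = 30 Ω
  C: Z = 1/(jωC) = -j/(ω·C) = 0 - j1.079 Ω
Step 3 — Series combination: Z_total = R + C = 30 - j1.079 Ω = 30.02∠-2.1° Ω.
Step 4 — Power factor: PF = cos(φ) = Re(Z)/|Z| = 30/30.019 = 0.9994.
Step 5 — Type: Im(Z) = -1.079 ⇒ leading (phase φ = -2.1°).

PF = 0.9994 (leading, φ = -2.1°)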